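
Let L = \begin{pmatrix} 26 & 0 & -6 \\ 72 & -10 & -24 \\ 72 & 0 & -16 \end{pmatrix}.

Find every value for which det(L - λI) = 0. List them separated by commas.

Set up det(sI - L) = 0.
Expanding along the first row, p(s) = s^3 - 84s + 160.
Rational-root test: s = -10 gives p(-10) = 0.
Factor out (s + 10): p(s) = (s + 10)·(s^2 - 10s + 16).
The quadratic factors as (s - 2)·(s - 8).
Eigenvalues: -10, 2, 8.

-10, 2, 8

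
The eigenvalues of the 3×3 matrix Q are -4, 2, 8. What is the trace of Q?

6

trace(Q) is the sum of the eigenvalues: (-4) + (2) + (8) = 6.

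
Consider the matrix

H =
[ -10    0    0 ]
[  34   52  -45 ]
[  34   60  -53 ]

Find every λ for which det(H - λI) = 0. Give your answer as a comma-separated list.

-10, -8, 7

The characteristic polynomial is p(λ) = det(λI - H).
Expanding along the first row, p(λ) = λ^3 + 11λ^2 - 46λ - 560.
Try λ = -8: p(-8) = 0, so -8 is a root.
Dividing by (λ + 8) leaves λ^2 + 3λ - 70.
The quadratic factors as (λ + 10)·(λ - 7).
Eigenvalues: -10, -8, 7.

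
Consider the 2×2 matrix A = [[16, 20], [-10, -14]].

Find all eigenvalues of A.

-4, 6

det(A - tI) = (16 - t)(-14 - t) - (20)·(-10) = t^2 - 2t - 24.
This factors as (t + 4)·(t - 6) = 0.
Eigenvalues: -4, 6.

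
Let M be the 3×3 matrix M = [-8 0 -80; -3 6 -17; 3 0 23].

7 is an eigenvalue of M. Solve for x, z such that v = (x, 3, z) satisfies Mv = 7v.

16, -3

We need (M - 7I)v = 0.
M - 7I = [[-15, 0, -80], [-3, -1, -17], [3, 0, 16]].
Row 1: (-15)·x + (0)·3 + (-80)·z = 0
Row 2: (-3)·x + (-1)·3 + (-17)·z = 0
Row 3: (3)·x + (0)·3 + (16)·z = 0
Solving gives x = 16, z = -3.
Check: M·(16, 3, -3) = (112, 21, -21) = 7·(16, 3, -3).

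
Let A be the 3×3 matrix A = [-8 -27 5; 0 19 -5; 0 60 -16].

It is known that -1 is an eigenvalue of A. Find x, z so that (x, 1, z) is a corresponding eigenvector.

-1, 4

We need (A + 1I)v = 0.
A + 1I = [[-7, -27, 5], [0, 20, -5], [0, 60, -15]].
Row 1: (-7)·x + (-27)·1 + (5)·z = 0
Row 2: (0)·x + (20)·1 + (-5)·z = 0
Row 3: (0)·x + (60)·1 + (-15)·z = 0
Solving gives x = -1, z = 4.
Check: A·(-1, 1, 4) = (1, -1, -4) = -1·(-1, 1, 4).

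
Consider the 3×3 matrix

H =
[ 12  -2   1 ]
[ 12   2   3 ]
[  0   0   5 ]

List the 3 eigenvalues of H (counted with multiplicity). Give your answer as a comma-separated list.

5, 6, 8

Compute the characteristic polynomial p(μ) = det(μI - H).
Cofactor expansion gives p(μ) = μ^3 - 19μ^2 + 118μ - 240.
Try μ = 5: p(5) = 0, so 5 is a root.
Factor out (μ - 5): p(μ) = (μ - 5)·(μ^2 - 14μ + 48).
The quadratic factors as (μ - 6)·(μ - 8).
Eigenvalues: 5, 6, 8.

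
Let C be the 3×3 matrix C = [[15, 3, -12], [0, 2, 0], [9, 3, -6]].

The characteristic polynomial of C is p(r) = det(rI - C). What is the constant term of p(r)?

-36

p(r) = r^3 - 11r^2 + 36r - 36.
The constant term is -36.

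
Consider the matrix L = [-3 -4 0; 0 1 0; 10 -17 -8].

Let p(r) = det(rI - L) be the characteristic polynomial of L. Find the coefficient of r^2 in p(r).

10

The coefficient of r^2 of det(rI - L) is −trace(L).
trace(L) = (-3) + (1) + (-8) = -10, so the coefficient is 10.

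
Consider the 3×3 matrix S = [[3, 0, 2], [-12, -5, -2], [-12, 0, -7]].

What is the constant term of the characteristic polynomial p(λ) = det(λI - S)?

15

p(0) = det(0·I − S) = det(−S) = (−1)^3·det(S).
det(S) = -15, so p(0) = 15.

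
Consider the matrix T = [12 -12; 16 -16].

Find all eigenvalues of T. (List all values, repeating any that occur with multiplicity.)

-4, 0

det(T - λI) = (12 - λ)(-16 - λ) - (-12)·(16) = λ^2 + 4λ.
This factors as (λ + 4)·λ = 0.
Eigenvalues: -4, 0.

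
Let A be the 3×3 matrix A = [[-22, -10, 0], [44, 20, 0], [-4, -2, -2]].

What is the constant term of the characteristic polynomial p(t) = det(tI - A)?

0

p(0) = det(0·I − A) = det(−A) = (−1)^3·det(A).
det(A) = 0, so p(0) = 0.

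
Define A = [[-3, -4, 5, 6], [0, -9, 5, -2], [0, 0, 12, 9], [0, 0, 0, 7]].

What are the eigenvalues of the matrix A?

-9, -3, 7, 12

A is upper triangular, so its eigenvalues are the diagonal entries.
Diagonal: -3, -9, 12, 7.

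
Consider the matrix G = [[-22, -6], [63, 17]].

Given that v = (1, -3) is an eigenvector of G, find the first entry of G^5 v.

First find the eigenvalue: Gv = (-4, 12) = -4·(1, -3), so λ = -4.
Then G^5 v = λ^5·v = (-4)^5·(1, -3) = -1024·(1, -3) = (-1024, 3072).

-1024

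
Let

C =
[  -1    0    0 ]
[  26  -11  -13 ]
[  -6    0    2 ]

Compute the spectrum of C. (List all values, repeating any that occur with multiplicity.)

-11, -1, 2

Set up det(tI - C) = 0.
Expanding the 3×3 determinant: p(t) = t^3 + 10t^2 - 13t - 22.
Since p(-11) = 0, t = -11 is a root.
Factor out (t + 11): p(t) = (t + 11)·(t^2 - t - 2).
The quadratic factors as (t + 1)·(t - 2).
Eigenvalues: -11, -1, 2.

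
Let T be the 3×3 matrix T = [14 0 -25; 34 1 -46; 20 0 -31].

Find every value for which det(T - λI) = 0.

-11, -6, 1

Set up det(rI - T) = 0.
Cofactor expansion gives p(r) = r^3 + 16r^2 + 49r - 66.
Rational-root test: r = 1 gives p(1) = 0.
Dividing by (r - 1) leaves r^2 + 17r + 66.
The quadratic factors as (r + 11)·(r + 6).
Eigenvalues: -11, -6, 1.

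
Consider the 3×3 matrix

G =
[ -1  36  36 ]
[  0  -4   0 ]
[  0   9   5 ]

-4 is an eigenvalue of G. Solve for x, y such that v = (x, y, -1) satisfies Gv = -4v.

We need (G + 4I)v = 0.
G + 4I = [[3, 36, 36], [0, 0, 0], [0, 9, 9]].
Row 1: (3)·x + (36)·y + (36)·-1 = 0
Row 2: (0)·x + (0)·y + (0)·-1 = 0
Row 3: (0)·x + (9)·y + (9)·-1 = 0
Solving gives x = 0, y = 1.
Check: G·(0, 1, -1) = (0, -4, 4) = -4·(0, 1, -1).

0, 1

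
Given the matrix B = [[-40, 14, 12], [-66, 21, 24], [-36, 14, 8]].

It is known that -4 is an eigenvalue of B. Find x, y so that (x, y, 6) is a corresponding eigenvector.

9, 18

We need (B + 4I)v = 0.
B + 4I = [[-36, 14, 12], [-66, 25, 24], [-36, 14, 12]].
Row 1: (-36)·x + (14)·y + (12)·6 = 0
Row 2: (-66)·x + (25)·y + (24)·6 = 0
Row 3: (-36)·x + (14)·y + (12)·6 = 0
Solving gives x = 9, y = 18.
Check: B·(9, 18, 6) = (-36, -72, -24) = -4·(9, 18, 6).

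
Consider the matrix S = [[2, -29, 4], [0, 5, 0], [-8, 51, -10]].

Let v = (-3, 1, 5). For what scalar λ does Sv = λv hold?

Compute Sv: S·(-3, 1, 5) = (-15, 5, 25).
Since Sv = λv, compare component 1: -15 = λ·-3, so λ = 5.

5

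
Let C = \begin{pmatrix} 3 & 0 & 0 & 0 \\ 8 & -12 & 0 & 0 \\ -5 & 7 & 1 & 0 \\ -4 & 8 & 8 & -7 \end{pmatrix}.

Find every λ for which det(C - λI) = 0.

C is lower triangular, so its eigenvalues are the diagonal entries.
Diagonal: 3, -12, 1, -7.

-12, -7, 1, 3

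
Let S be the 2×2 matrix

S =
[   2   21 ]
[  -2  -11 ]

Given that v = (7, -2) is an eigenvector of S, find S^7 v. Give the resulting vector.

First find the eigenvalue: Sv = (-28, 8) = -4·(7, -2), so λ = -4.
Then S^7 v = λ^7·v = (-4)^7·(7, -2) = -16384·(7, -2) = (-114688, 32768).

(-114688, 32768)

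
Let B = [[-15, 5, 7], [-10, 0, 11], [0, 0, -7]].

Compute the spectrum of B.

Compute the characteristic polynomial p(t) = det(tI - B).
Cofactor expansion gives p(t) = t^3 + 22t^2 + 155t + 350.
Since p(-7) = 0, t = -7 is a root.
Factor out (t + 7): p(t) = (t + 7)·(t^2 + 15t + 50).
The quadratic factors as (t + 10)·(t + 5).
Eigenvalues: -10, -7, -5.

-10, -7, -5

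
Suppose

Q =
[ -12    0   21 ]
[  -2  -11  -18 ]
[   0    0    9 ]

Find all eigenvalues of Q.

-12, -11, 9

The characteristic polynomial is p(μ) = det(μI - Q).
Expanding the 3×3 determinant: p(μ) = μ^3 + 14μ^2 - 75μ - 1188.
Try μ = -11: p(-11) = 0, so -11 is a root.
Factor out (μ + 11): p(μ) = (μ + 11)·(μ^2 + 3μ - 108).
The quadratic factors as (μ + 12)·(μ - 9).
Eigenvalues: -12, -11, 9.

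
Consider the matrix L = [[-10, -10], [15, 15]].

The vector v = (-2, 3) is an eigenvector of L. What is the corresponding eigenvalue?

5

Compute Lv: L·(-2, 3) = (-10, 15).
Since Lv = λv, compare component 1: -10 = λ·-2, so λ = 5.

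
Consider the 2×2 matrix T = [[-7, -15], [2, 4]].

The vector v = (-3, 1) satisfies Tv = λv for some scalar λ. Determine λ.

Compute Tv: T·(-3, 1) = (6, -2).
Since Tv = λv, compare component 1: 6 = λ·-3, so λ = -2.

-2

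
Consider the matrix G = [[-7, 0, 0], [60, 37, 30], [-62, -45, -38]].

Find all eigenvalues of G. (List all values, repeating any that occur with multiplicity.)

Set up det(rI - G) = 0.
Expanding the 3×3 determinant: p(r) = r^3 + 8r^2 - 49r - 392.
Since p(-8) = 0, r = -8 is a root.
Dividing by (r + 8) leaves r^2 - 49.
The quadratic factors as (r + 7)·(r - 7).
Eigenvalues: -8, -7, 7.

-8, -7, 7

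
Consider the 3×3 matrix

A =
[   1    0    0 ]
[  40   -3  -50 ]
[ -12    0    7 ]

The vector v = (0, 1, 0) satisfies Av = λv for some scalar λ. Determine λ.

Compute Av: A·(0, 1, 0) = (0, -3, 0).
Since Av = λv, compare component 2: -3 = λ·1, so λ = -3.

-3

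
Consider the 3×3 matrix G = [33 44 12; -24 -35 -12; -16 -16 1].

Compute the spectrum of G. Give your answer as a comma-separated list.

-11, 1, 9

The characteristic polynomial is p(μ) = det(μI - G).
Cofactor expansion gives p(μ) = μ^3 + μ^2 - 101μ + 99.
Try μ = 1: p(1) = 0, so 1 is a root.
Dividing by (μ - 1) leaves μ^2 + 2μ - 99.
The quadratic factors as (μ + 11)·(μ - 9).
Eigenvalues: -11, 1, 9.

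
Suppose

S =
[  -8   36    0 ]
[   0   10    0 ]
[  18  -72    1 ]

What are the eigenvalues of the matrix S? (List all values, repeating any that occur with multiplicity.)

-8, 1, 10

The characteristic polynomial is p(r) = det(rI - S).
Expanding along the first row, p(r) = r^3 - 3r^2 - 78r + 80.
Try r = -8: p(-8) = 0, so -8 is a root.
Factor out (r + 8): p(r) = (r + 8)·(r^2 - 11r + 10).
The quadratic factors as (r - 1)·(r - 10).
Eigenvalues: -8, 1, 10.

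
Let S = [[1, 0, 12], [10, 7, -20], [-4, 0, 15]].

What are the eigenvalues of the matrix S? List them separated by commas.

Compute the characteristic polynomial p(r) = det(rI - S).
Cofactor expansion gives p(r) = r^3 - 23r^2 + 175r - 441.
Rational-root test: r = 9 gives p(9) = 0.
Factor out (r - 9): p(r) = (r - 9)·(r^2 - 14r + 49).
The quadratic factor is (r - 7)^2.
Eigenvalues: 7, 7, 9.

7, 7, 9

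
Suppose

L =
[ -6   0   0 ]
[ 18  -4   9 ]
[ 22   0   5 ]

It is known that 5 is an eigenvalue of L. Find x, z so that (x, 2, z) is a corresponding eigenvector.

We need (L - 5I)v = 0.
L - 5I = [[-11, 0, 0], [18, -9, 9], [22, 0, 0]].
Row 1: (-11)·x + (0)·2 + (0)·z = 0
Row 2: (18)·x + (-9)·2 + (9)·z = 0
Row 3: (22)·x + (0)·2 + (0)·z = 0
Solving gives x = 0, z = 2.
Check: L·(0, 2, 2) = (0, 10, 10) = 5·(0, 2, 2).

0, 2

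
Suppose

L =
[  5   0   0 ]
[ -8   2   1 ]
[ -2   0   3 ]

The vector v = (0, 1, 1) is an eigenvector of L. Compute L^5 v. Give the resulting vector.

(0, 243, 243)

First find the eigenvalue: Lv = (0, 3, 3) = 3·(0, 1, 1), so λ = 3.
Then L^5 v = λ^5·v = 3^5·(0, 1, 1) = 243·(0, 1, 1) = (0, 243, 243).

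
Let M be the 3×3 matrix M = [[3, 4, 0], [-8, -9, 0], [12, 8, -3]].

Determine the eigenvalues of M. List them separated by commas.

-5, -3, -1

Compute the characteristic polynomial p(λ) = det(λI - M).
Expanding the 3×3 determinant: p(λ) = λ^3 + 9λ^2 + 23λ + 15.
Since p(-1) = 0, λ = -1 is a root.
Dividing by (λ + 1) leaves λ^2 + 8λ + 15.
The quadratic factors as (λ + 5)·(λ + 3).
Eigenvalues: -5, -3, -1.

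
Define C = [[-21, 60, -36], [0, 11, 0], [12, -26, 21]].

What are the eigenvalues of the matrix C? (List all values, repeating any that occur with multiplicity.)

The characteristic polynomial is p(μ) = det(μI - C).
Expanding along the first row, p(μ) = μ^3 - 11μ^2 - 9μ + 99.
Since p(-3) = 0, μ = -3 is a root.
Factor out (μ + 3): p(μ) = (μ + 3)·(μ^2 - 14μ + 33).
The quadratic factors as (μ - 3)·(μ - 11).
Eigenvalues: -3, 3, 11.

-3, 3, 11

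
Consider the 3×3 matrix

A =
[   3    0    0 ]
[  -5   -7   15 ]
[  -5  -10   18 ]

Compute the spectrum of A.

3, 3, 8

The characteristic polynomial is p(r) = det(rI - A).
Expanding the 3×3 determinant: p(r) = r^3 - 14r^2 + 57r - 72.
Rational-root test: r = 3 gives p(3) = 0.
Dividing by (r - 3) leaves r^2 - 11r + 24.
The quadratic factors as (r - 3)·(r - 8).
Eigenvalues: 3, 3, 8.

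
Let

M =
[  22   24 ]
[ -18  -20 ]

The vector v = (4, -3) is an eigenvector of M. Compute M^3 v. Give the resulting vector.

First find the eigenvalue: Mv = (16, -12) = 4·(4, -3), so λ = 4.
Then M^3 v = λ^3·v = 4^3·(4, -3) = 64·(4, -3) = (256, -192).

(256, -192)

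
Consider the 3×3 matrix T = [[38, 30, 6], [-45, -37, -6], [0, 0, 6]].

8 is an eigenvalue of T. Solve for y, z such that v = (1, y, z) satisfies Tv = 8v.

We need (T - 8I)v = 0.
T - 8I = [[30, 30, 6], [-45, -45, -6], [0, 0, -2]].
Row 1: (30)·1 + (30)·y + (6)·z = 0
Row 2: (-45)·1 + (-45)·y + (-6)·z = 0
Row 3: (0)·1 + (0)·y + (-2)·z = 0
Solving gives y = -1, z = 0.
Check: T·(1, -1, 0) = (8, -8, 0) = 8·(1, -1, 0).

-1, 0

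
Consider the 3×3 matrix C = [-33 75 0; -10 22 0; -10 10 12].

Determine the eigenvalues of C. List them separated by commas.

The characteristic polynomial is p(μ) = det(μI - C).
Cofactor expansion gives p(μ) = μ^3 - μ^2 - 108μ - 288.
Since p(-8) = 0, μ = -8 is a root.
Dividing by (μ + 8) leaves μ^2 - 9μ - 36.
The quadratic factors as (μ + 3)·(μ - 12).
Eigenvalues: -8, -3, 12.

-8, -3, 12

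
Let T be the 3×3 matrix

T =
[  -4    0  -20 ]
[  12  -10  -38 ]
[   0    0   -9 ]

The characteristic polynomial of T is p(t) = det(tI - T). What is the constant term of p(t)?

360

p(t) = t^3 + 23t^2 + 166t + 360.
The constant term is 360.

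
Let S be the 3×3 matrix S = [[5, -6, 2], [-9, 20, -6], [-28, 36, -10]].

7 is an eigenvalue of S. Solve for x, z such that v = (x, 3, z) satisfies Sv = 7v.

-1, 8

We need (S - 7I)v = 0.
S - 7I = [[-2, -6, 2], [-9, 13, -6], [-28, 36, -17]].
Row 1: (-2)·x + (-6)·3 + (2)·z = 0
Row 2: (-9)·x + (13)·3 + (-6)·z = 0
Row 3: (-28)·x + (36)·3 + (-17)·z = 0
Solving gives x = -1, z = 8.
Check: S·(-1, 3, 8) = (-7, 21, 56) = 7·(-1, 3, 8).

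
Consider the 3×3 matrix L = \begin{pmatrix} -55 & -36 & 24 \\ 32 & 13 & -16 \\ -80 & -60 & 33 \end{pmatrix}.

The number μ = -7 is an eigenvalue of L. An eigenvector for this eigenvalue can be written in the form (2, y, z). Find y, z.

0, 4

We need (L + 7I)v = 0.
L + 7I = [[-48, -36, 24], [32, 20, -16], [-80, -60, 40]].
Row 1: (-48)·2 + (-36)·y + (24)·z = 0
Row 2: (32)·2 + (20)·y + (-16)·z = 0
Row 3: (-80)·2 + (-60)·y + (40)·z = 0
Solving gives y = 0, z = 4.
Check: L·(2, 0, 4) = (-14, 0, -28) = -7·(2, 0, 4).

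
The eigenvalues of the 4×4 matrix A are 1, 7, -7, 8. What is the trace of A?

9

trace(A) is the sum of the eigenvalues: (1) + (7) + (-7) + (8) = 9.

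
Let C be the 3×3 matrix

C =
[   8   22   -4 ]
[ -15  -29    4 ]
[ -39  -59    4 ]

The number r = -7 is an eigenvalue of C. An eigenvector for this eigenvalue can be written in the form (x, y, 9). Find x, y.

-2, 3

We need (C + 7I)v = 0.
C + 7I = [[15, 22, -4], [-15, -22, 4], [-39, -59, 11]].
Row 1: (15)·x + (22)·y + (-4)·9 = 0
Row 2: (-15)·x + (-22)·y + (4)·9 = 0
Row 3: (-39)·x + (-59)·y + (11)·9 = 0
Solving gives x = -2, y = 3.
Check: C·(-2, 3, 9) = (14, -21, -63) = -7·(-2, 3, 9).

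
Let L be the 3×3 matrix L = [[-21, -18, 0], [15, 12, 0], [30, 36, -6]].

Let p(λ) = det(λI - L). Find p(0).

108

p(0) = det(0·I − L) = det(−L) = (−1)^3·det(L).
det(L) = -108, so p(0) = 108.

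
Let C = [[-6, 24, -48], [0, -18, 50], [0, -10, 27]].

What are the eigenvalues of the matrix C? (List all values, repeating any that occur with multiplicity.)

-6, 2, 7

The characteristic polynomial is p(r) = det(rI - C).
Expanding the 3×3 determinant: p(r) = r^3 - 3r^2 - 40r + 84.
Rational-root test: r = -6 gives p(-6) = 0.
Factor out (r + 6): p(r) = (r + 6)·(r^2 - 9r + 14).
The quadratic factors as (r - 2)·(r - 7).
Eigenvalues: -6, 2, 7.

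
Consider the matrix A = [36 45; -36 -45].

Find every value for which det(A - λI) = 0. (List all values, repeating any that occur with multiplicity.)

-9, 0

det(A - λI) = (36 - λ)(-45 - λ) - (45)·(-36) = λ^2 + 9λ.
This factors as (λ + 9)·λ = 0.
Eigenvalues: -9, 0.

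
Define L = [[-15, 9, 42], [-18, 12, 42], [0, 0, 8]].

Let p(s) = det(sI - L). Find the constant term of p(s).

144

p(s) = s^3 - 5s^2 - 42s + 144.
The constant term is 144.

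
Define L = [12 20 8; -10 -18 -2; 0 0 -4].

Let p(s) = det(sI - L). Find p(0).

-64

p(0) = det(0·I − L) = det(−L) = (−1)^3·det(L).
det(L) = 64, so p(0) = -64.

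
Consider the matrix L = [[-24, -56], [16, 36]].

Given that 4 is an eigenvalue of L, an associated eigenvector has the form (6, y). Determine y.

We need (L - 4I)v = 0.
L - 4I = [[-28, -56], [16, 32]].
Row 1: (-28)·6 + (-56)·y = 0
Row 2: (16)·6 + (32)·y = 0
Solving gives y = -3.
Check: L·(6, -3) = (24, -12) = 4·(6, -3).

-3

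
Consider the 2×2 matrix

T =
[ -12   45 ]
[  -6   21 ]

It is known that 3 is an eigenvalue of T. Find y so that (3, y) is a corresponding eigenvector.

1

We need (T - 3I)v = 0.
T - 3I = [[-15, 45], [-6, 18]].
Row 1: (-15)·3 + (45)·y = 0
Row 2: (-6)·3 + (18)·y = 0
Solving gives y = 1.
Check: T·(3, 1) = (9, 3) = 3·(3, 1).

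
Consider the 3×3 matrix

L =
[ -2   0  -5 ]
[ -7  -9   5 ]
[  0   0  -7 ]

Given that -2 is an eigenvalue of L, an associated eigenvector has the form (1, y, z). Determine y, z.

We need (L + 2I)v = 0.
L + 2I = [[0, 0, -5], [-7, -7, 5], [0, 0, -5]].
Row 1: (0)·1 + (0)·y + (-5)·z = 0
Row 2: (-7)·1 + (-7)·y + (5)·z = 0
Row 3: (0)·1 + (0)·y + (-5)·z = 0
Solving gives y = -1, z = 0.
Check: L·(1, -1, 0) = (-2, 2, 0) = -2·(1, -1, 0).

-1, 0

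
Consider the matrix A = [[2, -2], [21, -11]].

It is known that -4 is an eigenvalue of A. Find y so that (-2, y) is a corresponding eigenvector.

We need (A + 4I)v = 0.
A + 4I = [[6, -2], [21, -7]].
Row 1: (6)·-2 + (-2)·y = 0
Row 2: (21)·-2 + (-7)·y = 0
Solving gives y = -6.
Check: A·(-2, -6) = (8, 24) = -4·(-2, -6).

-6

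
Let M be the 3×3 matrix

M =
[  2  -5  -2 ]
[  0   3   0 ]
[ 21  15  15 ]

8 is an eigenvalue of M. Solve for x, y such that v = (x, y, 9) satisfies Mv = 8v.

-3, 0

We need (M - 8I)v = 0.
M - 8I = [[-6, -5, -2], [0, -5, 0], [21, 15, 7]].
Row 1: (-6)·x + (-5)·y + (-2)·9 = 0
Row 2: (0)·x + (-5)·y + (0)·9 = 0
Row 3: (21)·x + (15)·y + (7)·9 = 0
Solving gives x = -3, y = 0.
Check: M·(-3, 0, 9) = (-24, 0, 72) = 8·(-3, 0, 9).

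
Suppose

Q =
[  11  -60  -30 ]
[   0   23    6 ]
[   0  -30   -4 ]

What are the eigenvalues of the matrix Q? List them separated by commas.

8, 11, 11

Set up det(sI - Q) = 0.
Expanding the 3×3 determinant: p(s) = s^3 - 30s^2 + 297s - 968.
Since p(8) = 0, s = 8 is a root.
Factor out (s - 8): p(s) = (s - 8)·(s^2 - 22s + 121).
The quadratic factor is (s - 11)^2.
Eigenvalues: 8, 11, 11.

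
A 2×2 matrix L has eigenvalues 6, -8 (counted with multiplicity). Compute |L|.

-48

det(L) is the product of the eigenvalues: (6) · (-8) = -48.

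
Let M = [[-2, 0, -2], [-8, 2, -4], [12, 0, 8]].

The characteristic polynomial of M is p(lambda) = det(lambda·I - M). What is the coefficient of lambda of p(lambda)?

p(lambda) = lambda^3 - 8·lambda^2 + 20·lambda - 16.
The coefficient of lambda is 20.

20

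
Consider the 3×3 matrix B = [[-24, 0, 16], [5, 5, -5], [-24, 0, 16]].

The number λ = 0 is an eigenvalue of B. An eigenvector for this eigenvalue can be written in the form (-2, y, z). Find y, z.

We need (B)v = 0.
B = [[-24, 0, 16], [5, 5, -5], [-24, 0, 16]].
Row 1: (-24)·-2 + (0)·y + (16)·z = 0
Row 2: (5)·-2 + (5)·y + (-5)·z = 0
Row 3: (-24)·-2 + (0)·y + (16)·z = 0
Solving gives y = -1, z = -3.
Check: B·(-2, -1, -3) = (0, 0, 0) = 0·(-2, -1, -3).

-1, -3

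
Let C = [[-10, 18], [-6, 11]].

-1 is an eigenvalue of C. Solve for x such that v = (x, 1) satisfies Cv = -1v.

We need (C + 1I)v = 0.
C + 1I = [[-9, 18], [-6, 12]].
Row 1: (-9)·x + (18)·1 = 0
Row 2: (-6)·x + (12)·1 = 0
Solving gives x = 2.
Check: C·(2, 1) = (-2, -1) = -1·(2, 1).

2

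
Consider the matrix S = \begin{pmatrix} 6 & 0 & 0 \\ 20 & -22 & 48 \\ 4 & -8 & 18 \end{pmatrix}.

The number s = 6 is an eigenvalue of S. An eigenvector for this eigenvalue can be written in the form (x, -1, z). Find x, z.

1, -1

We need (S - 6I)v = 0.
S - 6I = [[0, 0, 0], [20, -28, 48], [4, -8, 12]].
Row 1: (0)·x + (0)·-1 + (0)·z = 0
Row 2: (20)·x + (-28)·-1 + (48)·z = 0
Row 3: (4)·x + (-8)·-1 + (12)·z = 0
Solving gives x = 1, z = -1.
Check: S·(1, -1, -1) = (6, -6, -6) = 6·(1, -1, -1).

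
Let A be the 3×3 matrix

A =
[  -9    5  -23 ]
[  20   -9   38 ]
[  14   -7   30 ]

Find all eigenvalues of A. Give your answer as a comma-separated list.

Compute the characteristic polynomial p(lambda) = det(lambda·I - A).
Expanding the 3×3 determinant: p(lambda) = lambda^3 - 12·lambda^2 + 29·lambda - 18.
Rational-root test: lambda = 2 gives p(2) = 0.
Factor out (lambda - 2): p(lambda) = (lambda - 2)·(lambda^2 - 10·lambda + 9).
The quadratic factors as (lambda - 1)·(lambda - 9).
Eigenvalues: 1, 2, 9.

1, 2, 9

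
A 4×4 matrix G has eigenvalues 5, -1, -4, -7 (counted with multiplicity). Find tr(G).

trace(G) is the sum of the eigenvalues: (5) + (-1) + (-4) + (-7) = -7.

-7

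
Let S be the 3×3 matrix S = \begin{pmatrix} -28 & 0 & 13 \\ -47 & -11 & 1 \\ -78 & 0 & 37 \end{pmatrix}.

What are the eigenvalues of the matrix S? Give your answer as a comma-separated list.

The characteristic polynomial is p(λ) = det(λI - S).
Cofactor expansion gives p(λ) = λ^3 + 2λ^2 - 121λ - 242.
Since p(-2) = 0, λ = -2 is a root.
Factor out (λ + 2): p(λ) = (λ + 2)·(λ^2 - 121).
The quadratic factors as (λ + 11)·(λ - 11).
Eigenvalues: -11, -2, 11.

-11, -2, 11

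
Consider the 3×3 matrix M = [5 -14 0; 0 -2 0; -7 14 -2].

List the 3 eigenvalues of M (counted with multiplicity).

-2, -2, 5

The characteristic polynomial is p(s) = det(sI - M).
Expanding the 3×3 determinant: p(s) = s^3 - s^2 - 16s - 20.
Since p(-2) = 0, s = -2 is a root.
Dividing by (s + 2) leaves s^2 - 3s - 10.
The quadratic factors as (s + 2)·(s - 5).
Eigenvalues: -2, -2, 5.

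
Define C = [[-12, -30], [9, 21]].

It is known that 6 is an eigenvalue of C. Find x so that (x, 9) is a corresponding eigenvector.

We need (C - 6I)v = 0.
C - 6I = [[-18, -30], [9, 15]].
Row 1: (-18)·x + (-30)·9 = 0
Row 2: (9)·x + (15)·9 = 0
Solving gives x = -15.
Check: C·(-15, 9) = (-90, 54) = 6·(-15, 9).

-15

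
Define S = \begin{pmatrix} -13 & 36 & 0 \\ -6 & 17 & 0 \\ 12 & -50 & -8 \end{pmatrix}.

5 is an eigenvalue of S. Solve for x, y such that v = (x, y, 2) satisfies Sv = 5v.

We need (S - 5I)v = 0.
S - 5I = [[-18, 36, 0], [-6, 12, 0], [12, -50, -13]].
Row 1: (-18)·x + (36)·y + (0)·2 = 0
Row 2: (-6)·x + (12)·y + (0)·2 = 0
Row 3: (12)·x + (-50)·y + (-13)·2 = 0
Solving gives x = -2, y = -1.
Check: S·(-2, -1, 2) = (-10, -5, 10) = 5·(-2, -1, 2).

-2, -1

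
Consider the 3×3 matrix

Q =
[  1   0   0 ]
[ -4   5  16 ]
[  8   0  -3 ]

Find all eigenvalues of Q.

Set up det(tI - Q) = 0.
Expanding the 3×3 determinant: p(t) = t^3 - 3t^2 - 13t + 15.
Since p(1) = 0, t = 1 is a root.
Factor out (t - 1): p(t) = (t - 1)·(t^2 - 2t - 15).
The quadratic factors as (t + 3)·(t - 5).
Eigenvalues: -3, 1, 5.

-3, 1, 5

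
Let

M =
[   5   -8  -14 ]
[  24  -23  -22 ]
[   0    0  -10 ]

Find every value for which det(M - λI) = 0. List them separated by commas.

Set up det(lambda·I - M) = 0.
Expanding the 3×3 determinant: p(lambda) = lambda^3 + 28·lambda^2 + 257·lambda + 770.
Rational-root test: lambda = -7 gives p(-7) = 0.
Dividing by (lambda + 7) leaves lambda^2 + 21·lambda + 110.
The quadratic factors as (lambda + 11)·(lambda + 10).
Eigenvalues: -11, -10, -7.

-11, -10, -7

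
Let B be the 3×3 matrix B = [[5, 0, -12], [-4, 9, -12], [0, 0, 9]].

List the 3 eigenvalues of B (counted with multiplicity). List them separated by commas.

Compute the characteristic polynomial p(μ) = det(μI - B).
Expanding the 3×3 determinant: p(μ) = μ^3 - 23μ^2 + 171μ - 405.
Rational-root test: μ = 5 gives p(5) = 0.
Dividing by (μ - 5) leaves μ^2 - 18μ + 81.
The quadratic factor is (μ - 9)^2.
Eigenvalues: 5, 9, 9.

5, 9, 9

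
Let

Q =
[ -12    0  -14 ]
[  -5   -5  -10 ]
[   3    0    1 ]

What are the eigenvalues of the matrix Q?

Compute the characteristic polynomial p(λ) = det(λI - Q).
Expanding the 3×3 determinant: p(λ) = λ^3 + 16λ^2 + 85λ + 150.
Since p(-5) = 0, λ = -5 is a root.
Dividing by (λ + 5) leaves λ^2 + 11λ + 30.
The quadratic factors as (λ + 6)·(λ + 5).
Eigenvalues: -6, -5, -5.

-6, -5, -5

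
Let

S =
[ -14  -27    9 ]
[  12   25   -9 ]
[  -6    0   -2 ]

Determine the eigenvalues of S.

Set up det(tI - S) = 0.
Expanding along the first row, p(t) = t^3 - 9t^2 + 6t + 56.
Try t = -2: p(-2) = 0, so -2 is a root.
Factor out (t + 2): p(t) = (t + 2)·(t^2 - 11t + 28).
The quadratic factors as (t - 4)·(t - 7).
Eigenvalues: -2, 4, 7.

-2, 4, 7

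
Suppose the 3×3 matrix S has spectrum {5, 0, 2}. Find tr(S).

trace(S) is the sum of the eigenvalues: (5) + (0) + (2) = 7.

7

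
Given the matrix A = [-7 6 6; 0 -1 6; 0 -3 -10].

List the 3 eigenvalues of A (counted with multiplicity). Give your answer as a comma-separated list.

-7, -7, -4

Set up det(rI - A) = 0.
Expanding along the first row, p(r) = r^3 + 18r^2 + 105r + 196.
Since p(-4) = 0, r = -4 is a root.
Factor out (r + 4): p(r) = (r + 4)·(r^2 + 14r + 49).
The quadratic factor is (r + 7)^2.
Eigenvalues: -7, -7, -4.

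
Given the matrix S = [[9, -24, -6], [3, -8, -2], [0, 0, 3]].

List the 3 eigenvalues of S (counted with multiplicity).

0, 1, 3

Set up det(λI - S) = 0.
Expanding along the first row, p(λ) = λ^3 - 4λ^2 + 3λ.
Try λ = 0: p(0) = 0, so 0 is a root.
Dividing by λ leaves λ^2 - 4λ + 3.
The quadratic factors as (λ - 1)·(λ - 3).
Eigenvalues: 0, 1, 3.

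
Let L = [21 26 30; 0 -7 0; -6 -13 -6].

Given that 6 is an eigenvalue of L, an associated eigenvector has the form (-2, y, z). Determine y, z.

0, 1

We need (L - 6I)v = 0.
L - 6I = [[15, 26, 30], [0, -13, 0], [-6, -13, -12]].
Row 1: (15)·-2 + (26)·y + (30)·z = 0
Row 2: (0)·-2 + (-13)·y + (0)·z = 0
Row 3: (-6)·-2 + (-13)·y + (-12)·z = 0
Solving gives y = 0, z = 1.
Check: L·(-2, 0, 1) = (-12, 0, 6) = 6·(-2, 0, 1).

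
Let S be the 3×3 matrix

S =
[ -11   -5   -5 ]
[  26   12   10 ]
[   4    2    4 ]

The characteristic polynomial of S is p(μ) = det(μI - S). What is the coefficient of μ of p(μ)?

p(μ) = μ^3 - 5μ^2 + 2μ + 8.
The coefficient of μ is 2.

2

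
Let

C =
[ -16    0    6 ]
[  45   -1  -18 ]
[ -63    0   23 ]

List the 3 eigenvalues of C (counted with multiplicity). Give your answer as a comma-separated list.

-1, 2, 5

Compute the characteristic polynomial p(s) = det(sI - C).
Expanding the 3×3 determinant: p(s) = s^3 - 6s^2 + 3s + 10.
Since p(5) = 0, s = 5 is a root.
Factor out (s - 5): p(s) = (s - 5)·(s^2 - s - 2).
The quadratic factors as (s + 1)·(s - 2).
Eigenvalues: -1, 2, 5.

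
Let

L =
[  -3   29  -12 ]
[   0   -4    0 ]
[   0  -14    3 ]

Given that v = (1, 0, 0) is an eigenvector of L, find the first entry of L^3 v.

First find the eigenvalue: Lv = (-3, 0, 0) = -3·(1, 0, 0), so λ = -3.
Then L^3 v = λ^3·v = (-3)^3·(1, 0, 0) = -27·(1, 0, 0) = (-27, 0, 0).

-27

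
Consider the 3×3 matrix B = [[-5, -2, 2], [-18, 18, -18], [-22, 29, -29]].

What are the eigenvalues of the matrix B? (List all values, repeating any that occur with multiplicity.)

The characteristic polynomial is p(λ) = det(λI - B).
Expanding the 3×3 determinant: p(λ) = λ^3 + 16λ^2 + 63λ.
Rational-root test: λ = -7 gives p(-7) = 0.
Dividing by (λ + 7) leaves λ^2 + 9λ.
The quadratic factors as (λ + 9)·λ.
Eigenvalues: -9, -7, 0.

-9, -7, 0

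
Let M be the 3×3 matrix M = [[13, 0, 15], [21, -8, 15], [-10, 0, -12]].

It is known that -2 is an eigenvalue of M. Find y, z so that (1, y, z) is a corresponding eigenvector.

1, -1

We need (M + 2I)v = 0.
M + 2I = [[15, 0, 15], [21, -6, 15], [-10, 0, -10]].
Row 1: (15)·1 + (0)·y + (15)·z = 0
Row 2: (21)·1 + (-6)·y + (15)·z = 0
Row 3: (-10)·1 + (0)·y + (-10)·z = 0
Solving gives y = 1, z = -1.
Check: M·(1, 1, -1) = (-2, -2, 2) = -2·(1, 1, -1).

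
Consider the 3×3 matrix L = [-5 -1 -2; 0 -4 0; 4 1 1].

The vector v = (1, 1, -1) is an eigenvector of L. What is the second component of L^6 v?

First find the eigenvalue: Lv = (-4, -4, 4) = -4·(1, 1, -1), so λ = -4.
Then L^6 v = λ^6·v = (-4)^6·(1, 1, -1) = 4096·(1, 1, -1) = (4096, 4096, -4096).

4096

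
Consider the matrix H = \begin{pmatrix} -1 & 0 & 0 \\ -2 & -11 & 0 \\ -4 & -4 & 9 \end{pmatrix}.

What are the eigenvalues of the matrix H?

-11, -1, 9

H is lower triangular, so its eigenvalues are the diagonal entries.
Diagonal: -1, -11, 9.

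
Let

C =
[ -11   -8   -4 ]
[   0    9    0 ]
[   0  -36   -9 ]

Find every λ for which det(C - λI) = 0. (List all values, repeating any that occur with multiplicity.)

-11, -9, 9

Set up det(sI - C) = 0.
Expanding the 3×3 determinant: p(s) = s^3 + 11s^2 - 81s - 891.
Rational-root test: s = -9 gives p(-9) = 0.
Factor out (s + 9): p(s) = (s + 9)·(s^2 + 2s - 99).
The quadratic factors as (s + 11)·(s - 9).
Eigenvalues: -11, -9, 9.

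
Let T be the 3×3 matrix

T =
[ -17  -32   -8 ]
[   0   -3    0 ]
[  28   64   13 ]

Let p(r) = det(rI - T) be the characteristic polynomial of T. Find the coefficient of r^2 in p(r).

7

The coefficient of r^2 of det(rI - T) is −trace(T).
trace(T) = (-17) + (-3) + (13) = -7, so the coefficient is 7.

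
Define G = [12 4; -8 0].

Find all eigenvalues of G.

4, 8

det(G - λI) = (12 - λ)(0 - λ) - (4)·(-8) = λ^2 - 12λ + 32.
This factors as (λ - 4)·(λ - 8) = 0.
Eigenvalues: 4, 8.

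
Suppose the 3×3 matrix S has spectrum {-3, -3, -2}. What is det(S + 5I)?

If S has eigenvalues -3, -3, -2, then S + 5I has eigenvalues 2, 2, 3.
det(S + 5I) = (2) · (2) · (3) = 12.

12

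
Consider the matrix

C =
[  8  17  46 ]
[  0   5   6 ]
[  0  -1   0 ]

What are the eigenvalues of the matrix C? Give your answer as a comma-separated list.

2, 3, 8

Compute the characteristic polynomial p(λ) = det(λI - C).
Expanding along the first row, p(λ) = λ^3 - 13λ^2 + 46λ - 48.
Try λ = 2: p(2) = 0, so 2 is a root.
Dividing by (λ - 2) leaves λ^2 - 11λ + 24.
The quadratic factors as (λ - 3)·(λ - 8).
Eigenvalues: 2, 3, 8.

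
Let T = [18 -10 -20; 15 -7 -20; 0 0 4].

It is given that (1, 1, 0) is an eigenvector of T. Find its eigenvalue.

Compute Tv: T·(1, 1, 0) = (8, 8, 0).
Since Tv = λv, compare component 1: 8 = λ·1, so λ = 8.

8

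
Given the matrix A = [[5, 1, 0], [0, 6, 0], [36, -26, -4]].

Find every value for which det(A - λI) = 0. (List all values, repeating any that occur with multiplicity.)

The characteristic polynomial is p(λ) = det(λI - A).
Cofactor expansion gives p(λ) = λ^3 - 7λ^2 - 14λ + 120.
Try λ = -4: p(-4) = 0, so -4 is a root.
Factor out (λ + 4): p(λ) = (λ + 4)·(λ^2 - 11λ + 30).
The quadratic factors as (λ - 5)·(λ - 6).
Eigenvalues: -4, 5, 6.

-4, 5, 6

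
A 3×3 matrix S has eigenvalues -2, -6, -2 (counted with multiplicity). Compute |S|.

-24

det(S) is the product of the eigenvalues: (-2) · (-6) · (-2) = -24.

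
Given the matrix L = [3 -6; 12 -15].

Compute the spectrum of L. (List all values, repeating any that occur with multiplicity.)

-9, -3

det(L - sI) = (3 - s)(-15 - s) - (-6)·(12) = s^2 + 12s + 27.
This factors as (s + 9)·(s + 3) = 0.
Eigenvalues: -9, -3.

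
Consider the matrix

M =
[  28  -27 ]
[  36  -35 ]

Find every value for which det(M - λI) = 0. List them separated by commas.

-8, 1

det(M - tI) = (28 - t)(-35 - t) - (-27)·(36) = t^2 + 7t - 8.
This factors as (t + 8)·(t - 1) = 0.
Eigenvalues: -8, 1.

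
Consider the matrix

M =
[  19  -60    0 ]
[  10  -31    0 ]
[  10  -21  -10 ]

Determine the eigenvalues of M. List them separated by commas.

-11, -10, -1

The characteristic polynomial is p(lambda) = det(lambda·I - M).
Expanding along the first row, p(lambda) = lambda^3 + 22·lambda^2 + 131·lambda + 110.
Try lambda = -10: p(-10) = 0, so -10 is a root.
Dividing by (lambda + 10) leaves lambda^2 + 12·lambda + 11.
The quadratic factors as (lambda + 11)·(lambda + 1).
Eigenvalues: -11, -10, -1.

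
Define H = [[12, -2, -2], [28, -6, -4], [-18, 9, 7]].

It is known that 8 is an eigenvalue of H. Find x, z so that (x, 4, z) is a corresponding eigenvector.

We need (H - 8I)v = 0.
H - 8I = [[4, -2, -2], [28, -14, -4], [-18, 9, -1]].
Row 1: (4)·x + (-2)·4 + (-2)·z = 0
Row 2: (28)·x + (-14)·4 + (-4)·z = 0
Row 3: (-18)·x + (9)·4 + (-1)·z = 0
Solving gives x = 2, z = 0.
Check: H·(2, 4, 0) = (16, 32, 0) = 8·(2, 4, 0).

2, 0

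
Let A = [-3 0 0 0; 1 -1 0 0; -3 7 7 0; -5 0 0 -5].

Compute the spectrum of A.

-5, -3, -1, 7

A is lower triangular, so its eigenvalues are the diagonal entries.
Diagonal: -3, -1, 7, -5.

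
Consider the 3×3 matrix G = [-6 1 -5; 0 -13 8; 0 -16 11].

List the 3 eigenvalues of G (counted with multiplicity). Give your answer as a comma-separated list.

The characteristic polynomial is p(s) = det(sI - G).
Expanding the 3×3 determinant: p(s) = s^3 + 8s^2 - 3s - 90.
Try s = -5: p(-5) = 0, so -5 is a root.
Dividing by (s + 5) leaves s^2 + 3s - 18.
The quadratic factors as (s + 6)·(s - 3).
Eigenvalues: -6, -5, 3.

-6, -5, 3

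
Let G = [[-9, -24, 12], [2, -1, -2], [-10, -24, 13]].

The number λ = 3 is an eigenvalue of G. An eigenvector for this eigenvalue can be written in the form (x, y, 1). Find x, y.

We need (G - 3I)v = 0.
G - 3I = [[-12, -24, 12], [2, -4, -2], [-10, -24, 10]].
Row 1: (-12)·x + (-24)·y + (12)·1 = 0
Row 2: (2)·x + (-4)·y + (-2)·1 = 0
Row 3: (-10)·x + (-24)·y + (10)·1 = 0
Solving gives x = 1, y = 0.
Check: G·(1, 0, 1) = (3, 0, 3) = 3·(1, 0, 1).

1, 0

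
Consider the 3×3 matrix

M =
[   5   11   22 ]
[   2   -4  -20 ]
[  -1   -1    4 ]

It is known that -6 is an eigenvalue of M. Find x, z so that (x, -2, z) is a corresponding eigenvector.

We need (M + 6I)v = 0.
M + 6I = [[11, 11, 22], [2, 2, -20], [-1, -1, 10]].
Row 1: (11)·x + (11)·-2 + (22)·z = 0
Row 2: (2)·x + (2)·-2 + (-20)·z = 0
Row 3: (-1)·x + (-1)·-2 + (10)·z = 0
Solving gives x = 2, z = 0.
Check: M·(2, -2, 0) = (-12, 12, 0) = -6·(2, -2, 0).

2, 0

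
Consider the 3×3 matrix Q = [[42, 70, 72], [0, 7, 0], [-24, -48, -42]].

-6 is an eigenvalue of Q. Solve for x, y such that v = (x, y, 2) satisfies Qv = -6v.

-3, 0

We need (Q + 6I)v = 0.
Q + 6I = [[48, 70, 72], [0, 13, 0], [-24, -48, -36]].
Row 1: (48)·x + (70)·y + (72)·2 = 0
Row 2: (0)·x + (13)·y + (0)·2 = 0
Row 3: (-24)·x + (-48)·y + (-36)·2 = 0
Solving gives x = -3, y = 0.
Check: Q·(-3, 0, 2) = (18, 0, -12) = -6·(-3, 0, 2).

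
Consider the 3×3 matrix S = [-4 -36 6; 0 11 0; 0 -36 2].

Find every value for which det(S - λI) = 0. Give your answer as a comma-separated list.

-4, 2, 11

Set up det(tI - S) = 0.
Expanding along the first row, p(t) = t^3 - 9t^2 - 30t + 88.
Since p(11) = 0, t = 11 is a root.
Dividing by (t - 11) leaves t^2 + 2t - 8.
The quadratic factors as (t + 4)·(t - 2).
Eigenvalues: -4, 2, 11.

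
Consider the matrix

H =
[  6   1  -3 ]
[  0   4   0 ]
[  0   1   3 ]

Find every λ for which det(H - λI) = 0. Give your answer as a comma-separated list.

Set up det(λI - H) = 0.
Cofactor expansion gives p(λ) = λ^3 - 13λ^2 + 54λ - 72.
Since p(6) = 0, λ = 6 is a root.
Dividing by (λ - 6) leaves λ^2 - 7λ + 12.
The quadratic factors as (λ - 3)·(λ - 4).
Eigenvalues: 3, 4, 6.

3, 4, 6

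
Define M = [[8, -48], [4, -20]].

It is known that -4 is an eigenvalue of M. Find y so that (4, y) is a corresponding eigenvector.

1

We need (M + 4I)v = 0.
M + 4I = [[12, -48], [4, -16]].
Row 1: (12)·4 + (-48)·y = 0
Row 2: (4)·4 + (-16)·y = 0
Solving gives y = 1.
Check: M·(4, 1) = (-16, -4) = -4·(4, 1).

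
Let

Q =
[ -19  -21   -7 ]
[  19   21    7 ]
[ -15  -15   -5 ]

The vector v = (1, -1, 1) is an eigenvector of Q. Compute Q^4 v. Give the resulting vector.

First find the eigenvalue: Qv = (-5, 5, -5) = -5·(1, -1, 1), so λ = -5.
Then Q^4 v = λ^4·v = (-5)^4·(1, -1, 1) = 625·(1, -1, 1) = (625, -625, 625).

(625, -625, 625)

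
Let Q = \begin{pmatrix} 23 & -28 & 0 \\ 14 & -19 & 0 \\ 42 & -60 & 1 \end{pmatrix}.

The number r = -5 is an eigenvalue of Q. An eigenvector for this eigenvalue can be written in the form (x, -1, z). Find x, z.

We need (Q + 5I)v = 0.
Q + 5I = [[28, -28, 0], [14, -14, 0], [42, -60, 6]].
Row 1: (28)·x + (-28)·-1 + (0)·z = 0
Row 2: (14)·x + (-14)·-1 + (0)·z = 0
Row 3: (42)·x + (-60)·-1 + (6)·z = 0
Solving gives x = -1, z = -3.
Check: Q·(-1, -1, -3) = (5, 5, 15) = -5·(-1, -1, -3).

-1, -3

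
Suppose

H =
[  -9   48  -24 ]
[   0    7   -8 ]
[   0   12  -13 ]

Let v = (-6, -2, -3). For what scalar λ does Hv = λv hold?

Compute Hv: H·(-6, -2, -3) = (30, 10, 15).
Since Hv = λv, compare component 1: 30 = λ·-6, so λ = -5.

-5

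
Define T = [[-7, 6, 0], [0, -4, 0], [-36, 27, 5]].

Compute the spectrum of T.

Set up det(tI - T) = 0.
Expanding along the first row, p(t) = t^3 + 6t^2 - 27t - 140.
Since p(-4) = 0, t = -4 is a root.
Factor out (t + 4): p(t) = (t + 4)·(t^2 + 2t - 35).
The quadratic factors as (t + 7)·(t - 5).
Eigenvalues: -7, -4, 5.

-7, -4, 5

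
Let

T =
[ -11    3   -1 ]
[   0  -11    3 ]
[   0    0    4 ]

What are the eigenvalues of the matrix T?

-11, -11, 4

T is upper triangular, so its eigenvalues are the diagonal entries.
Diagonal: -11, -11, 4.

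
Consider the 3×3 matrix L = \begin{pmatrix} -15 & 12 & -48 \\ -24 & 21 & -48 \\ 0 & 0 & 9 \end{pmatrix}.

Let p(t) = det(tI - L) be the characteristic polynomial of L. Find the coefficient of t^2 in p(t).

The coefficient of t^2 of det(tI - L) is −trace(L).
trace(L) = (-15) + (21) + (9) = 15, so the coefficient is -15.

-15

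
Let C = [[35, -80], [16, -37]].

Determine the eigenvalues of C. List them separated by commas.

det(C - lambda·I) = (35 - lambda)(-37 - lambda) - (-80)·(16) = lambda^2 + 2·lambda - 15.
This factors as (lambda + 5)·(lambda - 3) = 0.
Eigenvalues: -5, 3.

-5, 3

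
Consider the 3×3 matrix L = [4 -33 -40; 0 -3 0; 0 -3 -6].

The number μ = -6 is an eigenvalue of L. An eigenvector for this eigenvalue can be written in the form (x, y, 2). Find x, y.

We need (L + 6I)v = 0.
L + 6I = [[10, -33, -40], [0, 3, 0], [0, -3, 0]].
Row 1: (10)·x + (-33)·y + (-40)·2 = 0
Row 2: (0)·x + (3)·y + (0)·2 = 0
Row 3: (0)·x + (-3)·y + (0)·2 = 0
Solving gives x = 8, y = 0.
Check: L·(8, 0, 2) = (-48, 0, -12) = -6·(8, 0, 2).

8, 0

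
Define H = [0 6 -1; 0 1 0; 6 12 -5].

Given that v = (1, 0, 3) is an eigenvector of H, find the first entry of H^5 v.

-243

First find the eigenvalue: Hv = (-3, 0, -9) = -3·(1, 0, 3), so λ = -3.
Then H^5 v = λ^5·v = (-3)^5·(1, 0, 3) = -243·(1, 0, 3) = (-243, 0, -729).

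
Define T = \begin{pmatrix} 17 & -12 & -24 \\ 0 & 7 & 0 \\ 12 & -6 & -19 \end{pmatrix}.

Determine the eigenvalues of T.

-7, 5, 7

The characteristic polynomial is p(t) = det(tI - T).
Expanding the 3×3 determinant: p(t) = t^3 - 5t^2 - 49t + 245.
Since p(7) = 0, t = 7 is a root.
Factor out (t - 7): p(t) = (t - 7)·(t^2 + 2t - 35).
The quadratic factors as (t + 7)·(t - 5).
Eigenvalues: -7, 5, 7.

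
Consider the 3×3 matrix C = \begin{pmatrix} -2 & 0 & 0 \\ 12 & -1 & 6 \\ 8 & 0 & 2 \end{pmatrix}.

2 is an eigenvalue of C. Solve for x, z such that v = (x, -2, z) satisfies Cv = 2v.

We need (C - 2I)v = 0.
C - 2I = [[-4, 0, 0], [12, -3, 6], [8, 0, 0]].
Row 1: (-4)·x + (0)·-2 + (0)·z = 0
Row 2: (12)·x + (-3)·-2 + (6)·z = 0
Row 3: (8)·x + (0)·-2 + (0)·z = 0
Solving gives x = 0, z = -1.
Check: C·(0, -2, -1) = (0, -4, -2) = 2·(0, -2, -1).

0, -1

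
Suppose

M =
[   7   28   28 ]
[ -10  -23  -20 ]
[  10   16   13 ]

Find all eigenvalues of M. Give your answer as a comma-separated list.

-7, -3, 7

Set up det(λI - M) = 0.
Expanding the 3×3 determinant: p(λ) = λ^3 + 3λ^2 - 49λ - 147.
Since p(-7) = 0, λ = -7 is a root.
Dividing by (λ + 7) leaves λ^2 - 4λ - 21.
The quadratic factors as (λ + 3)·(λ - 7).
Eigenvalues: -7, -3, 7.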